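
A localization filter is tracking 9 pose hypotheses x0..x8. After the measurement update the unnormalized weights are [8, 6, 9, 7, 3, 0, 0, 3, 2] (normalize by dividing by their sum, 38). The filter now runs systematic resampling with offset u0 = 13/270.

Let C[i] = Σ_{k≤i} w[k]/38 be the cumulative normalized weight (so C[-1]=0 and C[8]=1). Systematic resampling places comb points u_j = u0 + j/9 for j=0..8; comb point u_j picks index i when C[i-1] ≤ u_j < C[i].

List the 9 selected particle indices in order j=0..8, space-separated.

0 0 1 2 2 2 3 4 7

C = [4/19, 7/19, 23/38, 15/19, 33/38, 33/38, 33/38, 18/19, 1]
j=0: u_0=13/270 ∈ [0, 4/19) → index 0
j=1: u_1=43/270 ∈ [0, 4/19) → index 0
j=2: u_2=73/270 ∈ [4/19, 7/19) → index 1
j=3: u_3=103/270 ∈ [7/19, 23/38) → index 2
j=4: u_4=133/270 ∈ [7/19, 23/38) → index 2
j=5: u_5=163/270 ∈ [7/19, 23/38) → index 2
j=6: u_6=193/270 ∈ [23/38, 15/19) → index 3
j=7: u_7=223/270 ∈ [15/19, 33/38) → index 4
j=8: u_8=253/270 ∈ [33/38, 18/19) → index 7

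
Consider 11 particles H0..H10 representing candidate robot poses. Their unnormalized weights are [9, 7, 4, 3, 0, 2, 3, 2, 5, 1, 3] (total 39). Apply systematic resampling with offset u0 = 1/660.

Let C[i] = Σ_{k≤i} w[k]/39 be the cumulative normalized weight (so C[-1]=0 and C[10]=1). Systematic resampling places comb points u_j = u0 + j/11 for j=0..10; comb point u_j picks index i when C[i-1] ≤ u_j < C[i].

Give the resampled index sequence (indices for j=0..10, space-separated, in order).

0 0 0 1 1 2 3 5 7 8 9

C = [3/13, 16/39, 20/39, 23/39, 23/39, 25/39, 28/39, 10/13, 35/39, 12/13, 1]
j=0: u_0=1/660 ∈ [0, 3/13) → index 0
j=1: u_1=61/660 ∈ [0, 3/13) → index 0
j=2: u_2=11/60 ∈ [0, 3/13) → index 0
j=3: u_3=181/660 ∈ [3/13, 16/39) → index 1
j=4: u_4=241/660 ∈ [3/13, 16/39) → index 1
j=5: u_5=301/660 ∈ [16/39, 20/39) → index 2
j=6: u_6=361/660 ∈ [20/39, 23/39) → index 3
j=7: u_7=421/660 ∈ [23/39, 25/39) → index 5
j=8: u_8=481/660 ∈ [28/39, 10/13) → index 7
j=9: u_9=541/660 ∈ [10/13, 35/39) → index 8
j=10: u_10=601/660 ∈ [35/39, 12/13) → index 9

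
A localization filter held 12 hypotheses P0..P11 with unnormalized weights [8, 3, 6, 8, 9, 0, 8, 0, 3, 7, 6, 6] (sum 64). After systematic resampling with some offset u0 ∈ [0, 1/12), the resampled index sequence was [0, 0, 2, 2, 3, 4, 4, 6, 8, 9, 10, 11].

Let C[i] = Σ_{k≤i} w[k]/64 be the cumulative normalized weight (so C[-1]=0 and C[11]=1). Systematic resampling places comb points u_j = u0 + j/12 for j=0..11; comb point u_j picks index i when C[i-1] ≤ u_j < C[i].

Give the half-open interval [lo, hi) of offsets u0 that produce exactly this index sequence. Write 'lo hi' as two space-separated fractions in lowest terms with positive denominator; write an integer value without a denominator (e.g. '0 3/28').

C = [1/8, 11/64, 17/64, 25/64, 17/32, 17/32, 21/32, 21/32, 45/64, 13/16, 29/32, 1]
j=0 picked index 0: u0 ∈ [0, 1/8)
j=1 picked index 0: u0 ∈ [-1/12, 1/24)
j=2 picked index 2: u0 ∈ [1/192, 19/192)
j=3 picked index 2: u0 ∈ [-5/64, 1/64)
j=4 picked index 3: u0 ∈ [-13/192, 11/192)
j=5 picked index 4: u0 ∈ [-5/192, 11/96)
j=6 picked index 4: u0 ∈ [-7/64, 1/32)
j=7 picked index 6: u0 ∈ [-5/96, 7/96)
j=8 picked index 8: u0 ∈ [-1/96, 7/192)
j=9 picked index 9: u0 ∈ [-3/64, 1/16)
j=10 picked index 10: u0 ∈ [-1/48, 7/96)
j=11 picked index 11: u0 ∈ [-1/96, 1/12)
intersection: [1/192, 1/64)

1/192 1/64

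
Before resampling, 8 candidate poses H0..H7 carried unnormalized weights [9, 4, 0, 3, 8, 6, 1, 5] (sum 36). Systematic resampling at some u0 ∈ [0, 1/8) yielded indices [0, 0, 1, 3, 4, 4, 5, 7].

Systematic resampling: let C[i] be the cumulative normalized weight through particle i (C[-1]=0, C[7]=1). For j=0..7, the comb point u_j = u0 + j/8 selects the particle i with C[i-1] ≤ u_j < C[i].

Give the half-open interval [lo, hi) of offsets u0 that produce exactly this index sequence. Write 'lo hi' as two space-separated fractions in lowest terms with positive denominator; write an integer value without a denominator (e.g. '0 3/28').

C = [1/4, 13/36, 13/36, 4/9, 2/3, 5/6, 31/36, 1]
j=0 picked index 0: u0 ∈ [0, 1/4)
j=1 picked index 0: u0 ∈ [-1/8, 1/8)
j=2 picked index 1: u0 ∈ [0, 1/9)
j=3 picked index 3: u0 ∈ [-1/72, 5/72)
j=4 picked index 4: u0 ∈ [-1/18, 1/6)
j=5 picked index 4: u0 ∈ [-13/72, 1/24)
j=6 picked index 5: u0 ∈ [-1/12, 1/12)
j=7 picked index 7: u0 ∈ [-1/72, 1/8)
intersection: [0, 1/24)

0 1/24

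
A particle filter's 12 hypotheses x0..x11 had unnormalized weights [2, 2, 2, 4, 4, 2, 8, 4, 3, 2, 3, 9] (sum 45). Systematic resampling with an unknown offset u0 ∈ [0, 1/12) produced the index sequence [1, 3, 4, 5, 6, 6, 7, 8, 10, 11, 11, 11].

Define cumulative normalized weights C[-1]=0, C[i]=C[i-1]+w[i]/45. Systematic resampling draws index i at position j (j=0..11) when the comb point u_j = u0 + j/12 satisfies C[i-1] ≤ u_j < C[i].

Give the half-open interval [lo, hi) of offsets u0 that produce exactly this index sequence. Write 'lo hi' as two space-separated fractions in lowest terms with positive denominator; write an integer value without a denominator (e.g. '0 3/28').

C = [2/45, 4/45, 2/15, 2/9, 14/45, 16/45, 8/15, 28/45, 31/45, 11/15, 4/5, 1]
j=0 picked index 1: u0 ∈ [2/45, 4/45)
j=1 picked index 3: u0 ∈ [1/20, 5/36)
j=2 picked index 4: u0 ∈ [1/18, 13/90)
j=3 picked index 5: u0 ∈ [11/180, 19/180)
j=4 picked index 6: u0 ∈ [1/45, 1/5)
j=5 picked index 6: u0 ∈ [-11/180, 7/60)
j=6 picked index 7: u0 ∈ [1/30, 11/90)
j=7 picked index 8: u0 ∈ [7/180, 19/180)
j=8 picked index 10: u0 ∈ [1/15, 2/15)
j=9 picked index 11: u0 ∈ [1/20, 1/4)
j=10 picked index 11: u0 ∈ [-1/30, 1/6)
j=11 picked index 11: u0 ∈ [-7/60, 1/12)
intersection: [1/15, 1/12)

1/15 1/12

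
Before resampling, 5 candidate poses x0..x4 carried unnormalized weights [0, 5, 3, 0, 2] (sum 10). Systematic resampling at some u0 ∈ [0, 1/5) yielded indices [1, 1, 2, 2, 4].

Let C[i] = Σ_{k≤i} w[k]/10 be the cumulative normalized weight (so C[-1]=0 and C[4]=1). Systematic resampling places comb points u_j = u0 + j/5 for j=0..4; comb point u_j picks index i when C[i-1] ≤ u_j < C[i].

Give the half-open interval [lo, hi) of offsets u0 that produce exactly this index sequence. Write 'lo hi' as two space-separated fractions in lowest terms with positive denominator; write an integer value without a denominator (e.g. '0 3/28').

1/10 1/5

C = [0, 1/2, 4/5, 4/5, 1]
j=0 picked index 1: u0 ∈ [0, 1/2)
j=1 picked index 1: u0 ∈ [-1/5, 3/10)
j=2 picked index 2: u0 ∈ [1/10, 2/5)
j=3 picked index 2: u0 ∈ [-1/10, 1/5)
j=4 picked index 4: u0 ∈ [0, 1/5)
intersection: [1/10, 1/5)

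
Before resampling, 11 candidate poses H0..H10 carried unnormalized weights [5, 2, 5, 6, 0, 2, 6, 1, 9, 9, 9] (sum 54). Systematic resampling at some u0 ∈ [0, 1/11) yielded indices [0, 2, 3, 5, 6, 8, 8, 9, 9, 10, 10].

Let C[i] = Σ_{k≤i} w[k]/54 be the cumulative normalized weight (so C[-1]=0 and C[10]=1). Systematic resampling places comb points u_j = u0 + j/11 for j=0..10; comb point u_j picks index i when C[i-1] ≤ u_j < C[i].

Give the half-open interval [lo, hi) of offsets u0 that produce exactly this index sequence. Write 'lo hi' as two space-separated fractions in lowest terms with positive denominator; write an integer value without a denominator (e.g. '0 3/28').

2/33 1/11

C = [5/54, 7/54, 2/9, 1/3, 1/3, 10/27, 13/27, 1/2, 2/3, 5/6, 1]
j=0 picked index 0: u0 ∈ [0, 5/54)
j=1 picked index 2: u0 ∈ [23/594, 13/99)
j=2 picked index 3: u0 ∈ [4/99, 5/33)
j=3 picked index 5: u0 ∈ [2/33, 29/297)
j=4 picked index 6: u0 ∈ [2/297, 35/297)
j=5 picked index 8: u0 ∈ [1/22, 7/33)
j=6 picked index 8: u0 ∈ [-1/22, 4/33)
j=7 picked index 9: u0 ∈ [1/33, 13/66)
j=8 picked index 9: u0 ∈ [-2/33, 7/66)
j=9 picked index 10: u0 ∈ [1/66, 2/11)
j=10 picked index 10: u0 ∈ [-5/66, 1/11)
intersection: [2/33, 1/11)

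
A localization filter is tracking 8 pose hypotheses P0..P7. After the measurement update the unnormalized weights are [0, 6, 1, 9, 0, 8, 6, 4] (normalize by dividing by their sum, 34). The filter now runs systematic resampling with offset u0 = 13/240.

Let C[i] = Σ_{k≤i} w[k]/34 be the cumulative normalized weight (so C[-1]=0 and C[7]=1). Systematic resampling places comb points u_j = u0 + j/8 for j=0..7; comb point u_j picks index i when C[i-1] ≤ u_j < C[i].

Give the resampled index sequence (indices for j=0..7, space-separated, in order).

1 2 3 3 5 5 6 7

C = [0, 3/17, 7/34, 8/17, 8/17, 12/17, 15/17, 1]
j=0: u_0=13/240 ∈ [0, 3/17) → index 1
j=1: u_1=43/240 ∈ [3/17, 7/34) → index 2
j=2: u_2=73/240 ∈ [7/34, 8/17) → index 3
j=3: u_3=103/240 ∈ [7/34, 8/17) → index 3
j=4: u_4=133/240 ∈ [8/17, 12/17) → index 5
j=5: u_5=163/240 ∈ [8/17, 12/17) → index 5
j=6: u_6=193/240 ∈ [12/17, 15/17) → index 6
j=7: u_7=223/240 ∈ [15/17, 1) → index 7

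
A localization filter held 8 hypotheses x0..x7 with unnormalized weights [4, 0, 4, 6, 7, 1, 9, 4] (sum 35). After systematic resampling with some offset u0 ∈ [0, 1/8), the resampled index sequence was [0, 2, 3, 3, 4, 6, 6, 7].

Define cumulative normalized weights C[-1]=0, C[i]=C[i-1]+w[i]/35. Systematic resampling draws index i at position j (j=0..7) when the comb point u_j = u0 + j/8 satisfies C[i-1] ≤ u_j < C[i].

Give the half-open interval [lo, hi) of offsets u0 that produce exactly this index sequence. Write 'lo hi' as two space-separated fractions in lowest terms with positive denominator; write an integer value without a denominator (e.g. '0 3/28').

C = [4/35, 4/35, 8/35, 2/5, 3/5, 22/35, 31/35, 1]
j=0 picked index 0: u0 ∈ [0, 4/35)
j=1 picked index 2: u0 ∈ [-3/280, 29/280)
j=2 picked index 3: u0 ∈ [-3/140, 3/20)
j=3 picked index 3: u0 ∈ [-41/280, 1/40)
j=4 picked index 4: u0 ∈ [-1/10, 1/10)
j=5 picked index 6: u0 ∈ [1/280, 73/280)
j=6 picked index 6: u0 ∈ [-17/140, 19/140)
j=7 picked index 7: u0 ∈ [3/280, 1/8)
intersection: [3/280, 1/40)

3/280 1/40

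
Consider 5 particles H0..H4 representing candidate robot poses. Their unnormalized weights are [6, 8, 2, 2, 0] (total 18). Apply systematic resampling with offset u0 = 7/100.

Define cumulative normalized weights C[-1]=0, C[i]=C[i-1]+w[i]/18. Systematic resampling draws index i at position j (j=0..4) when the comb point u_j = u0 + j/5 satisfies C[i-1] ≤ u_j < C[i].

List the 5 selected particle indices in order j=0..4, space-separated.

C = [1/3, 7/9, 8/9, 1, 1]
j=0: u_0=7/100 ∈ [0, 1/3) → index 0
j=1: u_1=27/100 ∈ [0, 1/3) → index 0
j=2: u_2=47/100 ∈ [1/3, 7/9) → index 1
j=3: u_3=67/100 ∈ [1/3, 7/9) → index 1
j=4: u_4=87/100 ∈ [7/9, 8/9) → index 2

0 0 1 1 2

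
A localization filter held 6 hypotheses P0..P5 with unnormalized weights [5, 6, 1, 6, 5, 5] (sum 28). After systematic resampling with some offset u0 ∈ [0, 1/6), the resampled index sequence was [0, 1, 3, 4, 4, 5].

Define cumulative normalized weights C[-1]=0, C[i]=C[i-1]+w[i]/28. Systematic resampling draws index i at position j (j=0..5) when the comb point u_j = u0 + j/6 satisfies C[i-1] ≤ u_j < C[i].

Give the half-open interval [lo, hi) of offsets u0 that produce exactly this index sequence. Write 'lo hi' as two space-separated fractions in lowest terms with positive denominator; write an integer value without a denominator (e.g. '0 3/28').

1/7 13/84

C = [5/28, 11/28, 3/7, 9/14, 23/28, 1]
j=0 picked index 0: u0 ∈ [0, 5/28)
j=1 picked index 1: u0 ∈ [1/84, 19/84)
j=2 picked index 3: u0 ∈ [2/21, 13/42)
j=3 picked index 4: u0 ∈ [1/7, 9/28)
j=4 picked index 4: u0 ∈ [-1/42, 13/84)
j=5 picked index 5: u0 ∈ [-1/84, 1/6)
intersection: [1/7, 13/84)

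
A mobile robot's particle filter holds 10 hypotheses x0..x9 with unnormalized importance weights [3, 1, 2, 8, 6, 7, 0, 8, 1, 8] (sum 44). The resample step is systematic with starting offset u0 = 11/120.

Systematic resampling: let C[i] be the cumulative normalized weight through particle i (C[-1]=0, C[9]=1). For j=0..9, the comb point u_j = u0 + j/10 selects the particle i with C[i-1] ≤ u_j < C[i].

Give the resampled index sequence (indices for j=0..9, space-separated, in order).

C = [3/44, 1/11, 3/22, 7/22, 5/11, 27/44, 27/44, 35/44, 9/11, 1]
j=0: u_0=11/120 ∈ [1/11, 3/22) → index 2
j=1: u_1=23/120 ∈ [3/22, 7/22) → index 3
j=2: u_2=7/24 ∈ [3/22, 7/22) → index 3
j=3: u_3=47/120 ∈ [7/22, 5/11) → index 4
j=4: u_4=59/120 ∈ [5/11, 27/44) → index 5
j=5: u_5=71/120 ∈ [5/11, 27/44) → index 5
j=6: u_6=83/120 ∈ [27/44, 35/44) → index 7
j=7: u_7=19/24 ∈ [27/44, 35/44) → index 7
j=8: u_8=107/120 ∈ [9/11, 1) → index 9
j=9: u_9=119/120 ∈ [9/11, 1) → index 9

2 3 3 4 5 5 7 7 9 9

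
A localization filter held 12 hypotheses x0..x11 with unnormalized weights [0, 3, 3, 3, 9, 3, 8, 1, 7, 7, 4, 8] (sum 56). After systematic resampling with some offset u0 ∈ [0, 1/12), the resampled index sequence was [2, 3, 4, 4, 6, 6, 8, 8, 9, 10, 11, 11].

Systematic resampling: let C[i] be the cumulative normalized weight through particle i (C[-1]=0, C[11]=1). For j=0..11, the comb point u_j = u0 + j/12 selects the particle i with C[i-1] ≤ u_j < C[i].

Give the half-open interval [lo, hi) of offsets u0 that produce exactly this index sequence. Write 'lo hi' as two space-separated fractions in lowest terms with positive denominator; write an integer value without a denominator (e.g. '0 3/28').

3/56 1/14

C = [0, 3/56, 3/28, 9/56, 9/28, 3/8, 29/56, 15/28, 37/56, 11/14, 6/7, 1]
j=0 picked index 2: u0 ∈ [3/56, 3/28)
j=1 picked index 3: u0 ∈ [1/42, 13/168)
j=2 picked index 4: u0 ∈ [-1/168, 13/84)
j=3 picked index 4: u0 ∈ [-5/56, 1/14)
j=4 picked index 6: u0 ∈ [1/24, 31/168)
j=5 picked index 6: u0 ∈ [-1/24, 17/168)
j=6 picked index 8: u0 ∈ [1/28, 9/56)
j=7 picked index 8: u0 ∈ [-1/21, 13/168)
j=8 picked index 9: u0 ∈ [-1/168, 5/42)
j=9 picked index 10: u0 ∈ [1/28, 3/28)
j=10 picked index 11: u0 ∈ [1/42, 1/6)
j=11 picked index 11: u0 ∈ [-5/84, 1/12)
intersection: [3/56, 1/14)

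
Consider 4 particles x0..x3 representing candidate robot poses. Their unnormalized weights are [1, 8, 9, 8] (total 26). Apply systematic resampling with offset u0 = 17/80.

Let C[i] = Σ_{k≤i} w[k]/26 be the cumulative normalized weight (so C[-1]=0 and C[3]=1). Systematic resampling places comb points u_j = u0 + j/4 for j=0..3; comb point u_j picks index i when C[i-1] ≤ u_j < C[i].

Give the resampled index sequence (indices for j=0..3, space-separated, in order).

1 2 3 3

C = [1/26, 9/26, 9/13, 1]
j=0: u_0=17/80 ∈ [1/26, 9/26) → index 1
j=1: u_1=37/80 ∈ [9/26, 9/13) → index 2
j=2: u_2=57/80 ∈ [9/13, 1) → index 3
j=3: u_3=77/80 ∈ [9/13, 1) → index 3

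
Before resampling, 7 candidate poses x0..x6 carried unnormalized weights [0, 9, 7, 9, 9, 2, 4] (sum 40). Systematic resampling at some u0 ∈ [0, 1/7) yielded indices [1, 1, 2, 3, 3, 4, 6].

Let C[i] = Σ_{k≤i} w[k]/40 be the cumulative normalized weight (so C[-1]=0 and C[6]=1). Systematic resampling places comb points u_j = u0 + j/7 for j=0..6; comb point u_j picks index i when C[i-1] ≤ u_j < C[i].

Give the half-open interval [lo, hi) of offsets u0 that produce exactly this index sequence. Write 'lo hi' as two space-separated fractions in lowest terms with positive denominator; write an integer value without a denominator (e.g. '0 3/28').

3/70 3/56

C = [0, 9/40, 2/5, 5/8, 17/20, 9/10, 1]
j=0 picked index 1: u0 ∈ [0, 9/40)
j=1 picked index 1: u0 ∈ [-1/7, 23/280)
j=2 picked index 2: u0 ∈ [-17/280, 4/35)
j=3 picked index 3: u0 ∈ [-1/35, 11/56)
j=4 picked index 3: u0 ∈ [-6/35, 3/56)
j=5 picked index 4: u0 ∈ [-5/56, 19/140)
j=6 picked index 6: u0 ∈ [3/70, 1/7)
intersection: [3/70, 3/56)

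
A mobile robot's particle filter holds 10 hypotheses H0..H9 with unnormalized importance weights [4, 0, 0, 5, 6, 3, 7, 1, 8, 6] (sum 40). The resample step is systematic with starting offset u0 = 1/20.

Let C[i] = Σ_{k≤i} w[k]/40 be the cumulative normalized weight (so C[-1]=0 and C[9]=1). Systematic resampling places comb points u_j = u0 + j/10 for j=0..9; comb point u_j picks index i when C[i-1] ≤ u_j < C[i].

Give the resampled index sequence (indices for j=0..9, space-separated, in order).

C = [1/10, 1/10, 1/10, 9/40, 3/8, 9/20, 5/8, 13/20, 17/20, 1]
j=0: u_0=1/20 ∈ [0, 1/10) → index 0
j=1: u_1=3/20 ∈ [1/10, 9/40) → index 3
j=2: u_2=1/4 ∈ [9/40, 3/8) → index 4
j=3: u_3=7/20 ∈ [9/40, 3/8) → index 4
j=4: u_4=9/20 ∈ [9/20, 5/8) → index 6
j=5: u_5=11/20 ∈ [9/20, 5/8) → index 6
j=6: u_6=13/20 ∈ [13/20, 17/20) → index 8
j=7: u_7=3/4 ∈ [13/20, 17/20) → index 8
j=8: u_8=17/20 ∈ [17/20, 1) → index 9
j=9: u_9=19/20 ∈ [17/20, 1) → index 9

0 3 4 4 6 6 8 8 9 9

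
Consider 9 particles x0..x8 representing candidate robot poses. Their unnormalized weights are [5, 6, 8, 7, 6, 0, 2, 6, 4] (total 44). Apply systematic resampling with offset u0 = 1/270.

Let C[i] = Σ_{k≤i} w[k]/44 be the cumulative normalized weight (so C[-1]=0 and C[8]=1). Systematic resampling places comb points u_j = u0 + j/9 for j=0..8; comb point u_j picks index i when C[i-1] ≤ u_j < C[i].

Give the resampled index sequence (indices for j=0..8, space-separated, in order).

0 1 1 2 3 3 4 7 7

C = [5/44, 1/4, 19/44, 13/22, 8/11, 8/11, 17/22, 10/11, 1]
j=0: u_0=1/270 ∈ [0, 5/44) → index 0
j=1: u_1=31/270 ∈ [5/44, 1/4) → index 1
j=2: u_2=61/270 ∈ [5/44, 1/4) → index 1
j=3: u_3=91/270 ∈ [1/4, 19/44) → index 2
j=4: u_4=121/270 ∈ [19/44, 13/22) → index 3
j=5: u_5=151/270 ∈ [19/44, 13/22) → index 3
j=6: u_6=181/270 ∈ [13/22, 8/11) → index 4
j=7: u_7=211/270 ∈ [17/22, 10/11) → index 7
j=8: u_8=241/270 ∈ [17/22, 10/11) → index 7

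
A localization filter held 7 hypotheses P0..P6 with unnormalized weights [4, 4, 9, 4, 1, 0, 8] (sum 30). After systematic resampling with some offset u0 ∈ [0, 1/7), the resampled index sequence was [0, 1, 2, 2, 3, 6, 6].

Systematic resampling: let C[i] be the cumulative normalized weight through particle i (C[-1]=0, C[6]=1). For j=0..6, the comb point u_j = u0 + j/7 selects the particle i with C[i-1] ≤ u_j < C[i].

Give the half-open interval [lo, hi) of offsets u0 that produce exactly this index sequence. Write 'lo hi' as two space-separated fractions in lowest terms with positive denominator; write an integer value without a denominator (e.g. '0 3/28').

C = [2/15, 4/15, 17/30, 7/10, 11/15, 11/15, 1]
j=0 picked index 0: u0 ∈ [0, 2/15)
j=1 picked index 1: u0 ∈ [-1/105, 13/105)
j=2 picked index 2: u0 ∈ [-2/105, 59/210)
j=3 picked index 2: u0 ∈ [-17/105, 29/210)
j=4 picked index 3: u0 ∈ [-1/210, 9/70)
j=5 picked index 6: u0 ∈ [2/105, 2/7)
j=6 picked index 6: u0 ∈ [-13/105, 1/7)
intersection: [2/105, 13/105)

2/105 13/105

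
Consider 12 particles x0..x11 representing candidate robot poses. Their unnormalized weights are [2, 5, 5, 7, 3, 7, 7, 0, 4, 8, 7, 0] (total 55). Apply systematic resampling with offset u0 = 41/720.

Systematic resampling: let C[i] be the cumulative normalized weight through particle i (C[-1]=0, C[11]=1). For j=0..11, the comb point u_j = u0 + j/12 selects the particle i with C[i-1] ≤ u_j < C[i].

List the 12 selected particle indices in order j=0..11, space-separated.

C = [2/55, 7/55, 12/55, 19/55, 2/5, 29/55, 36/55, 36/55, 8/11, 48/55, 1, 1]
j=0: u_0=41/720 ∈ [2/55, 7/55) → index 1
j=1: u_1=101/720 ∈ [7/55, 12/55) → index 2
j=2: u_2=161/720 ∈ [12/55, 19/55) → index 3
j=3: u_3=221/720 ∈ [12/55, 19/55) → index 3
j=4: u_4=281/720 ∈ [19/55, 2/5) → index 4
j=5: u_5=341/720 ∈ [2/5, 29/55) → index 5
j=6: u_6=401/720 ∈ [29/55, 36/55) → index 6
j=7: u_7=461/720 ∈ [29/55, 36/55) → index 6
j=8: u_8=521/720 ∈ [36/55, 8/11) → index 8
j=9: u_9=581/720 ∈ [8/11, 48/55) → index 9
j=10: u_10=641/720 ∈ [48/55, 1) → index 10
j=11: u_11=701/720 ∈ [48/55, 1) → index 10

1 2 3 3 4 5 6 6 8 9 10 10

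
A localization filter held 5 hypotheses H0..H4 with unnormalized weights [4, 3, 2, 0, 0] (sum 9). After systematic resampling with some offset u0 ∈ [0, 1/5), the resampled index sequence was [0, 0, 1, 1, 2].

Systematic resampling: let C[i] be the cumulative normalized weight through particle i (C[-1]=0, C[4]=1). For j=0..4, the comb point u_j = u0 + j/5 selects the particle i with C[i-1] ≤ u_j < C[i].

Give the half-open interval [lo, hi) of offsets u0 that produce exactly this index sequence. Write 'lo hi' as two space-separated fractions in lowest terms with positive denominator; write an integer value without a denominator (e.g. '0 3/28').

2/45 8/45

C = [4/9, 7/9, 1, 1, 1]
j=0 picked index 0: u0 ∈ [0, 4/9)
j=1 picked index 0: u0 ∈ [-1/5, 11/45)
j=2 picked index 1: u0 ∈ [2/45, 17/45)
j=3 picked index 1: u0 ∈ [-7/45, 8/45)
j=4 picked index 2: u0 ∈ [-1/45, 1/5)
intersection: [2/45, 8/45)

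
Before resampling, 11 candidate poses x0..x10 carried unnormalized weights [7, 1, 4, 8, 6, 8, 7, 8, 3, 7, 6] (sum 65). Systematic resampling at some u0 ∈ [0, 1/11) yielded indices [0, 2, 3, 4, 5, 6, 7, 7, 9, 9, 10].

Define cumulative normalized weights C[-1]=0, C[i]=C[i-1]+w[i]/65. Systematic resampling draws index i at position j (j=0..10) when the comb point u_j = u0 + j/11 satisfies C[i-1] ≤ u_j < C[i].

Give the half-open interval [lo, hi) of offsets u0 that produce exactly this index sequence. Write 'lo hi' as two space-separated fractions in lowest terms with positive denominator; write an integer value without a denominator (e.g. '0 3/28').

C = [7/65, 8/65, 12/65, 4/13, 2/5, 34/65, 41/65, 49/65, 4/5, 59/65, 1]
j=0 picked index 0: u0 ∈ [0, 7/65)
j=1 picked index 2: u0 ∈ [23/715, 67/715)
j=2 picked index 3: u0 ∈ [2/715, 18/143)
j=3 picked index 4: u0 ∈ [5/143, 7/55)
j=4 picked index 5: u0 ∈ [2/55, 114/715)
j=5 picked index 6: u0 ∈ [49/715, 126/715)
j=6 picked index 7: u0 ∈ [61/715, 149/715)
j=7 picked index 7: u0 ∈ [-4/715, 84/715)
j=8 picked index 9: u0 ∈ [4/55, 129/715)
j=9 picked index 9: u0 ∈ [-1/55, 64/715)
j=10 picked index 10: u0 ∈ [-1/715, 1/11)
intersection: [61/715, 64/715)

61/715 64/715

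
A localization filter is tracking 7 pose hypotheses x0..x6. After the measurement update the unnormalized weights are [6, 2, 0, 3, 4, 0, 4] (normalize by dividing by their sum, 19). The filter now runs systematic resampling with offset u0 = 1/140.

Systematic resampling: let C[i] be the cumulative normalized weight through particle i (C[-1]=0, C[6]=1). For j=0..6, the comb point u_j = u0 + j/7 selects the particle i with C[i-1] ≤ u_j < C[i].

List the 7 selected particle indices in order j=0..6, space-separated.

C = [6/19, 8/19, 8/19, 11/19, 15/19, 15/19, 1]
j=0: u_0=1/140 ∈ [0, 6/19) → index 0
j=1: u_1=3/20 ∈ [0, 6/19) → index 0
j=2: u_2=41/140 ∈ [0, 6/19) → index 0
j=3: u_3=61/140 ∈ [8/19, 11/19) → index 3
j=4: u_4=81/140 ∈ [8/19, 11/19) → index 3
j=5: u_5=101/140 ∈ [11/19, 15/19) → index 4
j=6: u_6=121/140 ∈ [15/19, 1) → index 6

0 0 0 3 3 4 6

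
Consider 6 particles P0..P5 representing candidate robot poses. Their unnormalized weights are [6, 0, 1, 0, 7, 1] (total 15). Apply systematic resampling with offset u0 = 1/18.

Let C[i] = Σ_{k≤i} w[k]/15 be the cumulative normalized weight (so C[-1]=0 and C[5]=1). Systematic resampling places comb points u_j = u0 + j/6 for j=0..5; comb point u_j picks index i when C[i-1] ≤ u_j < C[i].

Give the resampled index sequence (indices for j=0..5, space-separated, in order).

0 0 0 4 4 4

C = [2/5, 2/5, 7/15, 7/15, 14/15, 1]
j=0: u_0=1/18 ∈ [0, 2/5) → index 0
j=1: u_1=2/9 ∈ [0, 2/5) → index 0
j=2: u_2=7/18 ∈ [0, 2/5) → index 0
j=3: u_3=5/9 ∈ [7/15, 14/15) → index 4
j=4: u_4=13/18 ∈ [7/15, 14/15) → index 4
j=5: u_5=8/9 ∈ [7/15, 14/15) → index 4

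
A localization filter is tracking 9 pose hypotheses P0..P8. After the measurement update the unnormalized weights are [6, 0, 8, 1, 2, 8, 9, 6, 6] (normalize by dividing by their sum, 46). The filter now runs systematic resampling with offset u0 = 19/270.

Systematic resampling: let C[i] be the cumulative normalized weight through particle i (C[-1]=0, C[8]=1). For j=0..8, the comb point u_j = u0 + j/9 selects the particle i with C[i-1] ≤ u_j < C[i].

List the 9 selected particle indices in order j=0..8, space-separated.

0 2 2 5 5 6 6 7 8

C = [3/23, 3/23, 7/23, 15/46, 17/46, 25/46, 17/23, 20/23, 1]
j=0: u_0=19/270 ∈ [0, 3/23) → index 0
j=1: u_1=49/270 ∈ [3/23, 7/23) → index 2
j=2: u_2=79/270 ∈ [3/23, 7/23) → index 2
j=3: u_3=109/270 ∈ [17/46, 25/46) → index 5
j=4: u_4=139/270 ∈ [17/46, 25/46) → index 5
j=5: u_5=169/270 ∈ [25/46, 17/23) → index 6
j=6: u_6=199/270 ∈ [25/46, 17/23) → index 6
j=7: u_7=229/270 ∈ [17/23, 20/23) → index 7
j=8: u_8=259/270 ∈ [20/23, 1) → index 8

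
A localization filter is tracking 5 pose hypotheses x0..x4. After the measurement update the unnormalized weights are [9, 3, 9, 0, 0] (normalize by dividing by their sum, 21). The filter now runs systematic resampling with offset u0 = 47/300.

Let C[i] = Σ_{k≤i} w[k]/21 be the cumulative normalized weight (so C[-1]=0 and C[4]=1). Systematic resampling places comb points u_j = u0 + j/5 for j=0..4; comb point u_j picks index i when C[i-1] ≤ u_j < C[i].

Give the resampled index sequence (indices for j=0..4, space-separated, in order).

C = [3/7, 4/7, 1, 1, 1]
j=0: u_0=47/300 ∈ [0, 3/7) → index 0
j=1: u_1=107/300 ∈ [0, 3/7) → index 0
j=2: u_2=167/300 ∈ [3/7, 4/7) → index 1
j=3: u_3=227/300 ∈ [4/7, 1) → index 2
j=4: u_4=287/300 ∈ [4/7, 1) → index 2

0 0 1 2 2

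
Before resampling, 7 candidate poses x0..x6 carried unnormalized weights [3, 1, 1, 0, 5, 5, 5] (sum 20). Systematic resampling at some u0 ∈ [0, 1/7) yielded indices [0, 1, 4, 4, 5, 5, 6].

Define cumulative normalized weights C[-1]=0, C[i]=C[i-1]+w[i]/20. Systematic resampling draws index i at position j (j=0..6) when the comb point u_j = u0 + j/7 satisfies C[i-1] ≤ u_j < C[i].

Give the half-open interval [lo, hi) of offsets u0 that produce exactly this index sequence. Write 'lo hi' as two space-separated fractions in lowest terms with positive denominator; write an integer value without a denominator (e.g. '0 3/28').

1/140 1/28

C = [3/20, 1/5, 1/4, 1/4, 1/2, 3/4, 1]
j=0 picked index 0: u0 ∈ [0, 3/20)
j=1 picked index 1: u0 ∈ [1/140, 2/35)
j=2 picked index 4: u0 ∈ [-1/28, 3/14)
j=3 picked index 4: u0 ∈ [-5/28, 1/14)
j=4 picked index 5: u0 ∈ [-1/14, 5/28)
j=5 picked index 5: u0 ∈ [-3/14, 1/28)
j=6 picked index 6: u0 ∈ [-3/28, 1/7)
intersection: [1/140, 1/28)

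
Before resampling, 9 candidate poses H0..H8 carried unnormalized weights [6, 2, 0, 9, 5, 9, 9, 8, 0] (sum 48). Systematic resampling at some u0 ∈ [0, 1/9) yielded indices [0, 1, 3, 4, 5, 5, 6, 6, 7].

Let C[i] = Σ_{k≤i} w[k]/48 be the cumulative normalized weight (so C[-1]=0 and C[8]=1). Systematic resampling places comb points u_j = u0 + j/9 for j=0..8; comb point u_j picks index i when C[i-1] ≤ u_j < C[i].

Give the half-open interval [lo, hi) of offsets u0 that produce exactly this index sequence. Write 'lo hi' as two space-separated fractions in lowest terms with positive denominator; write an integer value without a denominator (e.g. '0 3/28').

1/48 1/18

C = [1/8, 1/6, 1/6, 17/48, 11/24, 31/48, 5/6, 1, 1]
j=0 picked index 0: u0 ∈ [0, 1/8)
j=1 picked index 1: u0 ∈ [1/72, 1/18)
j=2 picked index 3: u0 ∈ [-1/18, 19/144)
j=3 picked index 4: u0 ∈ [1/48, 1/8)
j=4 picked index 5: u0 ∈ [1/72, 29/144)
j=5 picked index 5: u0 ∈ [-7/72, 13/144)
j=6 picked index 6: u0 ∈ [-1/48, 1/6)
j=7 picked index 6: u0 ∈ [-19/144, 1/18)
j=8 picked index 7: u0 ∈ [-1/18, 1/9)
intersection: [1/48, 1/18)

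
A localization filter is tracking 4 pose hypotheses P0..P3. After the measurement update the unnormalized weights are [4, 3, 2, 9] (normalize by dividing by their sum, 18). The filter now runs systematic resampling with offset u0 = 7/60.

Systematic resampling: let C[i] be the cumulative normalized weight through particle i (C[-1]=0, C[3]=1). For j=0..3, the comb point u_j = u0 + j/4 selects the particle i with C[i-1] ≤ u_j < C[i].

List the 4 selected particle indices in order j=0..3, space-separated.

0 1 3 3

C = [2/9, 7/18, 1/2, 1]
j=0: u_0=7/60 ∈ [0, 2/9) → index 0
j=1: u_1=11/30 ∈ [2/9, 7/18) → index 1
j=2: u_2=37/60 ∈ [1/2, 1) → index 3
j=3: u_3=13/15 ∈ [1/2, 1) → index 3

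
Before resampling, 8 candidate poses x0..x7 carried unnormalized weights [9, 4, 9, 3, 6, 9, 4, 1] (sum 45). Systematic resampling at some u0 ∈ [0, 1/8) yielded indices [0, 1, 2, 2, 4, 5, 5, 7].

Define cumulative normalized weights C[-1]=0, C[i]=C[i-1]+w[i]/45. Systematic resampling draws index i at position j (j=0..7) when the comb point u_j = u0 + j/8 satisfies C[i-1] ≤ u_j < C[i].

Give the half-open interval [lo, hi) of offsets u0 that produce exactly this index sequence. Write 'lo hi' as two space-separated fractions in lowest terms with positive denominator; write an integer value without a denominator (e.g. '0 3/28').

37/360 41/360

C = [1/5, 13/45, 22/45, 5/9, 31/45, 8/9, 44/45, 1]
j=0 picked index 0: u0 ∈ [0, 1/5)
j=1 picked index 1: u0 ∈ [3/40, 59/360)
j=2 picked index 2: u0 ∈ [7/180, 43/180)
j=3 picked index 2: u0 ∈ [-31/360, 41/360)
j=4 picked index 4: u0 ∈ [1/18, 17/90)
j=5 picked index 5: u0 ∈ [23/360, 19/72)
j=6 picked index 5: u0 ∈ [-11/180, 5/36)
j=7 picked index 7: u0 ∈ [37/360, 1/8)
intersection: [37/360, 41/360)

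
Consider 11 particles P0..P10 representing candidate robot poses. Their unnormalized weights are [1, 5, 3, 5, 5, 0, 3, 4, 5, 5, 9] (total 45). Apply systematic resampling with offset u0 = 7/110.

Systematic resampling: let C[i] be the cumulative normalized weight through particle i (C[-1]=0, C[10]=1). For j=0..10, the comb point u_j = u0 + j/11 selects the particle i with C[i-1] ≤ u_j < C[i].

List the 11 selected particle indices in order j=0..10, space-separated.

C = [1/45, 2/15, 1/5, 14/45, 19/45, 19/45, 22/45, 26/45, 31/45, 4/5, 1]
j=0: u_0=7/110 ∈ [1/45, 2/15) → index 1
j=1: u_1=17/110 ∈ [2/15, 1/5) → index 2
j=2: u_2=27/110 ∈ [1/5, 14/45) → index 3
j=3: u_3=37/110 ∈ [14/45, 19/45) → index 4
j=4: u_4=47/110 ∈ [19/45, 22/45) → index 6
j=5: u_5=57/110 ∈ [22/45, 26/45) → index 7
j=6: u_6=67/110 ∈ [26/45, 31/45) → index 8
j=7: u_7=7/10 ∈ [31/45, 4/5) → index 9
j=8: u_8=87/110 ∈ [31/45, 4/5) → index 9
j=9: u_9=97/110 ∈ [4/5, 1) → index 10
j=10: u_10=107/110 ∈ [4/5, 1) → index 10

1 2 3 4 6 7 8 9 9 10 10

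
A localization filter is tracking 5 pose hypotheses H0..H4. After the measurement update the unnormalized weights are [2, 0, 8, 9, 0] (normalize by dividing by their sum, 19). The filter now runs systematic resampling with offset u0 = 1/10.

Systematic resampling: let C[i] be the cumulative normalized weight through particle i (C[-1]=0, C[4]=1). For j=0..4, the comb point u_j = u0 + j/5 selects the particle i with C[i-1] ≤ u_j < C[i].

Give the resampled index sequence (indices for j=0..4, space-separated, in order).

C = [2/19, 2/19, 10/19, 1, 1]
j=0: u_0=1/10 ∈ [0, 2/19) → index 0
j=1: u_1=3/10 ∈ [2/19, 10/19) → index 2
j=2: u_2=1/2 ∈ [2/19, 10/19) → index 2
j=3: u_3=7/10 ∈ [10/19, 1) → index 3
j=4: u_4=9/10 ∈ [10/19, 1) → index 3

0 2 2 3 3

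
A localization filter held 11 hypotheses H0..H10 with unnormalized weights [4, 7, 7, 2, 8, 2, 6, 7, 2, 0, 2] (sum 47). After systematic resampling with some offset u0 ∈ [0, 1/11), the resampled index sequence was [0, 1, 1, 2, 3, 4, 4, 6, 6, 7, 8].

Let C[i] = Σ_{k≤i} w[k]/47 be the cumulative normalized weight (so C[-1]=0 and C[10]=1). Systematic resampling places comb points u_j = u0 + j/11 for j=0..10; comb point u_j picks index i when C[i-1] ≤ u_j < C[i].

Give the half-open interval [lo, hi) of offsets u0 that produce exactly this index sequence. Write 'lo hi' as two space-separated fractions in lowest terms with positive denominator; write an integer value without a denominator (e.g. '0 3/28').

10/517 20/517

C = [4/47, 11/47, 18/47, 20/47, 28/47, 30/47, 36/47, 43/47, 45/47, 45/47, 1]
j=0 picked index 0: u0 ∈ [0, 4/47)
j=1 picked index 1: u0 ∈ [-3/517, 74/517)
j=2 picked index 1: u0 ∈ [-50/517, 27/517)
j=3 picked index 2: u0 ∈ [-20/517, 57/517)
j=4 picked index 3: u0 ∈ [10/517, 32/517)
j=5 picked index 4: u0 ∈ [-15/517, 73/517)
j=6 picked index 4: u0 ∈ [-62/517, 26/517)
j=7 picked index 6: u0 ∈ [1/517, 67/517)
j=8 picked index 6: u0 ∈ [-46/517, 20/517)
j=9 picked index 7: u0 ∈ [-27/517, 50/517)
j=10 picked index 8: u0 ∈ [3/517, 25/517)
intersection: [10/517, 20/517)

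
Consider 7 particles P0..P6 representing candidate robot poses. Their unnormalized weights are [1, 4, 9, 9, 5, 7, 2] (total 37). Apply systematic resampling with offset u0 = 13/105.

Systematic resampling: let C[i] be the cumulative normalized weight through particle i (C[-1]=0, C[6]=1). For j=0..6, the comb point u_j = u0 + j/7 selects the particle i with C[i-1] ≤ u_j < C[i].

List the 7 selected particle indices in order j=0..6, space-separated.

C = [1/37, 5/37, 14/37, 23/37, 28/37, 35/37, 1]
j=0: u_0=13/105 ∈ [1/37, 5/37) → index 1
j=1: u_1=4/15 ∈ [5/37, 14/37) → index 2
j=2: u_2=43/105 ∈ [14/37, 23/37) → index 3
j=3: u_3=58/105 ∈ [14/37, 23/37) → index 3
j=4: u_4=73/105 ∈ [23/37, 28/37) → index 4
j=5: u_5=88/105 ∈ [28/37, 35/37) → index 5
j=6: u_6=103/105 ∈ [35/37, 1) → index 6

1 2 3 3 4 5 6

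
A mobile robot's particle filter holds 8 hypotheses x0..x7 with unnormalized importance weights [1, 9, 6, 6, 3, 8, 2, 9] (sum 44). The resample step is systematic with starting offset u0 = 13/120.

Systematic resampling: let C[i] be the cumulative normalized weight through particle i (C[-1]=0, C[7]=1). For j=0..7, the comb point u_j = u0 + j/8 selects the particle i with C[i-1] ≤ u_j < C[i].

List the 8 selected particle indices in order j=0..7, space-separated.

C = [1/44, 5/22, 4/11, 1/2, 25/44, 3/4, 35/44, 1]
j=0: u_0=13/120 ∈ [1/44, 5/22) → index 1
j=1: u_1=7/30 ∈ [5/22, 4/11) → index 2
j=2: u_2=43/120 ∈ [5/22, 4/11) → index 2
j=3: u_3=29/60 ∈ [4/11, 1/2) → index 3
j=4: u_4=73/120 ∈ [25/44, 3/4) → index 5
j=5: u_5=11/15 ∈ [25/44, 3/4) → index 5
j=6: u_6=103/120 ∈ [35/44, 1) → index 7
j=7: u_7=59/60 ∈ [35/44, 1) → index 7

1 2 2 3 5 5 7 7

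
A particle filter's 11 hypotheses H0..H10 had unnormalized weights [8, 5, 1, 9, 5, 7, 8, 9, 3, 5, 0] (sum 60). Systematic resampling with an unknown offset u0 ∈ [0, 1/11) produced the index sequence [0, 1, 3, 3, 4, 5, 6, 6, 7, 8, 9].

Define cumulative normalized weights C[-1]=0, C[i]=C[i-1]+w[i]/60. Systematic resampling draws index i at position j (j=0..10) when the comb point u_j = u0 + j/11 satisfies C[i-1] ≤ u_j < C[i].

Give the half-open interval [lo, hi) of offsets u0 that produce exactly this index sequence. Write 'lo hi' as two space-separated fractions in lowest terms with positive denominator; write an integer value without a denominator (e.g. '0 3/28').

C = [2/15, 13/60, 7/30, 23/60, 7/15, 7/12, 43/60, 13/15, 11/12, 1, 1]
j=0 picked index 0: u0 ∈ [0, 2/15)
j=1 picked index 1: u0 ∈ [7/165, 83/660)
j=2 picked index 3: u0 ∈ [17/330, 133/660)
j=3 picked index 3: u0 ∈ [-13/330, 73/660)
j=4 picked index 4: u0 ∈ [13/660, 17/165)
j=5 picked index 5: u0 ∈ [2/165, 17/132)
j=6 picked index 6: u0 ∈ [5/132, 113/660)
j=7 picked index 6: u0 ∈ [-7/132, 53/660)
j=8 picked index 7: u0 ∈ [-7/660, 23/165)
j=9 picked index 8: u0 ∈ [8/165, 13/132)
j=10 picked index 9: u0 ∈ [1/132, 1/11)
intersection: [17/330, 53/660)

17/330 53/660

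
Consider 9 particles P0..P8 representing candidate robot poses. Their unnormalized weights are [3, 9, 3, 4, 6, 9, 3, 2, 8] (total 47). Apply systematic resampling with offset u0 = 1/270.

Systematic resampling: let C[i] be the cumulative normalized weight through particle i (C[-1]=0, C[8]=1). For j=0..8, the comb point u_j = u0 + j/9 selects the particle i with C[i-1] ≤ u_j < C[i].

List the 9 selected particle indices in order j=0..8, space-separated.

0 1 1 3 4 5 5 6 8

C = [3/47, 12/47, 15/47, 19/47, 25/47, 34/47, 37/47, 39/47, 1]
j=0: u_0=1/270 ∈ [0, 3/47) → index 0
j=1: u_1=31/270 ∈ [3/47, 12/47) → index 1
j=2: u_2=61/270 ∈ [3/47, 12/47) → index 1
j=3: u_3=91/270 ∈ [15/47, 19/47) → index 3
j=4: u_4=121/270 ∈ [19/47, 25/47) → index 4
j=5: u_5=151/270 ∈ [25/47, 34/47) → index 5
j=6: u_6=181/270 ∈ [25/47, 34/47) → index 5
j=7: u_7=211/270 ∈ [34/47, 37/47) → index 6
j=8: u_8=241/270 ∈ [39/47, 1) → index 8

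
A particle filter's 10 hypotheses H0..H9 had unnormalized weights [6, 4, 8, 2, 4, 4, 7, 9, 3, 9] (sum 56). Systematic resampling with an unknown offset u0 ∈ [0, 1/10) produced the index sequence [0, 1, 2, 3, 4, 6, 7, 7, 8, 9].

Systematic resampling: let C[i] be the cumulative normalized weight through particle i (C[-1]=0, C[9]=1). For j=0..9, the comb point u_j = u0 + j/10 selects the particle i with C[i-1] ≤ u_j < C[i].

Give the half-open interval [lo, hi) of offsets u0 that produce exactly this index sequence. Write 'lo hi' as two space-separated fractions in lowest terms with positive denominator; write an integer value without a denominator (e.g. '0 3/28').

1/40 1/35

C = [3/28, 5/28, 9/28, 5/14, 3/7, 1/2, 5/8, 11/14, 47/56, 1]
j=0 picked index 0: u0 ∈ [0, 3/28)
j=1 picked index 1: u0 ∈ [1/140, 11/140)
j=2 picked index 2: u0 ∈ [-3/140, 17/140)
j=3 picked index 3: u0 ∈ [3/140, 2/35)
j=4 picked index 4: u0 ∈ [-3/70, 1/35)
j=5 picked index 6: u0 ∈ [0, 1/8)
j=6 picked index 7: u0 ∈ [1/40, 13/70)
j=7 picked index 7: u0 ∈ [-3/40, 3/35)
j=8 picked index 8: u0 ∈ [-1/70, 11/280)
j=9 picked index 9: u0 ∈ [-17/280, 1/10)
intersection: [1/40, 1/35)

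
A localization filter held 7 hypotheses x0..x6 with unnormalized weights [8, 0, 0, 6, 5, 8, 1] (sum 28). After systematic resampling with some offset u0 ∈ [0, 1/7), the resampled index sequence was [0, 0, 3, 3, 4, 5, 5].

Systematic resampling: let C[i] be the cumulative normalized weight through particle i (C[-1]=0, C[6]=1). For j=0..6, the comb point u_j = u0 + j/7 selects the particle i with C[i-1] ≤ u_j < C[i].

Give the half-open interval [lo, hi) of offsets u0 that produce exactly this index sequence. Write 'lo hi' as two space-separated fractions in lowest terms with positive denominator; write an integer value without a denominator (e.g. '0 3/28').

C = [2/7, 2/7, 2/7, 1/2, 19/28, 27/28, 1]
j=0 picked index 0: u0 ∈ [0, 2/7)
j=1 picked index 0: u0 ∈ [-1/7, 1/7)
j=2 picked index 3: u0 ∈ [0, 3/14)
j=3 picked index 3: u0 ∈ [-1/7, 1/14)
j=4 picked index 4: u0 ∈ [-1/14, 3/28)
j=5 picked index 5: u0 ∈ [-1/28, 1/4)
j=6 picked index 5: u0 ∈ [-5/28, 3/28)
intersection: [0, 1/14)

0 1/14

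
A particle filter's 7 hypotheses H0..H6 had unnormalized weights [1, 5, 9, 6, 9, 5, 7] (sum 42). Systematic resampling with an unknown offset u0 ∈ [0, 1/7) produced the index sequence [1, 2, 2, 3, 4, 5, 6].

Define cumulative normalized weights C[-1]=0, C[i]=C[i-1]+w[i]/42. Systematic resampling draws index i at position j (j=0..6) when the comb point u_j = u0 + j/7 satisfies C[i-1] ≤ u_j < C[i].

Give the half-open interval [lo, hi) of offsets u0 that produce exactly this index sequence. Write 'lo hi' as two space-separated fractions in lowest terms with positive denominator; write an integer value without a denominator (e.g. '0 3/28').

1/42 1/14

C = [1/42, 1/7, 5/14, 1/2, 5/7, 5/6, 1]
j=0 picked index 1: u0 ∈ [1/42, 1/7)
j=1 picked index 2: u0 ∈ [0, 3/14)
j=2 picked index 2: u0 ∈ [-1/7, 1/14)
j=3 picked index 3: u0 ∈ [-1/14, 1/14)
j=4 picked index 4: u0 ∈ [-1/14, 1/7)
j=5 picked index 5: u0 ∈ [0, 5/42)
j=6 picked index 6: u0 ∈ [-1/42, 1/7)
intersection: [1/42, 1/14)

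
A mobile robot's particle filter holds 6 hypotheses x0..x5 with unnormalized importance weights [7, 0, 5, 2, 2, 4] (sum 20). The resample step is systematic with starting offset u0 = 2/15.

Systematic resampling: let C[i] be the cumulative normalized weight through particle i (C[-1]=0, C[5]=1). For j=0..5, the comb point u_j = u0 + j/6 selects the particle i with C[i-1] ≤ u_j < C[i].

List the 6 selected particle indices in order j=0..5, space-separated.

0 0 2 3 5 5

C = [7/20, 7/20, 3/5, 7/10, 4/5, 1]
j=0: u_0=2/15 ∈ [0, 7/20) → index 0
j=1: u_1=3/10 ∈ [0, 7/20) → index 0
j=2: u_2=7/15 ∈ [7/20, 3/5) → index 2
j=3: u_3=19/30 ∈ [3/5, 7/10) → index 3
j=4: u_4=4/5 ∈ [4/5, 1) → index 5
j=5: u_5=29/30 ∈ [4/5, 1) → index 5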